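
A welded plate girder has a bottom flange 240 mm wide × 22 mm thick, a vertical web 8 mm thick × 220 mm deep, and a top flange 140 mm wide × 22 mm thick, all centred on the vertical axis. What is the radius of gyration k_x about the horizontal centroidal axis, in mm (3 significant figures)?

Split into non-overlapping primitives; take the origin at the lower-left of the bounding box.
Bottom plate: 240 × 22, A = 5 280 mm², y = 11 mm, Ī = 212 960 mm⁴.
Web plate: 8 × 220, A = 1 760 mm², y = 132 mm, Ī = 7 098 667 mm⁴.
Top plate: 140 × 22, A = 3 080 mm², y = 253 mm, Ī = 124 227 mm⁴.
Centroid: ȳ = ΣA·y / ΣA = 105.7 mm.
Transfer each piece to the horizontal centroidal axis using Ī + A·d² with d = y − 105.7:
  bottom plate: d = -94.696 mm → contributes +47 560 127 mm⁴
  web plate: d = 26.304 mm → contributes +8 316 444 mm⁴
  top plate: d = 147.3 mm → contributes +66 955 825 mm⁴
Total I = 122 832 396 mm⁴.
Radius of gyration: k = √(I/A) = √(122 832 396 / 10 120) = 110.17 mm.

k_x ≈ 110 mm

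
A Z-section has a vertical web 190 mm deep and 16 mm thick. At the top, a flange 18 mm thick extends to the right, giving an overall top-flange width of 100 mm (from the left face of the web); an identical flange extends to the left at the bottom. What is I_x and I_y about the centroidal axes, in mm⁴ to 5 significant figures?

Decompose the section into non-overlapping parts with the origin at the bottom-left of its bounding rectangle.
Web: 16 × 190, A = 3 040 mm², y = 95 mm, Ī = 9 145 333 mm⁴.
Top flange (beyond web): 84 × 18, A = 1 512 mm², y = 181 mm, Ī = 40 824 mm⁴.
Bottom flange (beyond web): 84 × 18, A = 1 512 mm², y = 9 mm, Ī = 40 824 mm⁴.
Centroid: ȳ = ΣA·y / ΣA = 95 mm.
Transfer each piece to the centroidal x-axis using Ī + A·d² with d = y − 95:
  web: d = 0 mm → contributes +9 145 333 mm⁴
  top flange (beyond web): d = 86 mm → contributes +11 223 576 mm⁴
  bottom flange (beyond web): d = -86 mm → contributes +11 223 576 mm⁴
Total I = 31 592 485 mm⁴.
For the y-axis: x̄ = 92 mm.
Repeating about the centroidal y-axis gives I_y = 9 402 965 mm⁴.

I_x ≈ 3.1592 × 10⁷ mm⁴, I_y ≈ 9.4030 × 10⁶ mm⁴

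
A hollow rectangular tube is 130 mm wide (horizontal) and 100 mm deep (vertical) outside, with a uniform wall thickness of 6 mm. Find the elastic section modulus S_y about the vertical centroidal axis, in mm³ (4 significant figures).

S_y ≈ 9.630 × 10⁴ mm³

Treat the section as a set of non-overlapping primitives; coordinates are from the bounding-box lower-left.
Outer rectangle: 130 × 100, A = 13 000 mm², x = 65 mm, Ī = 18 308 333 mm⁴.
Inner void (subtracted): 118 × 88, A = 10 384 mm², x = 65 mm, Ī = 12 048 901 mm⁴.
By symmetry the centroid is at mid-width, x̄ = 65 mm.
All pieces are centred on the vertical centroidal axis, so I = ΣĪ (holes subtracted) = 6 259 432 mm⁴.
Extreme fibre distance c = 65 mm; S = I/c = 96 299 mm³.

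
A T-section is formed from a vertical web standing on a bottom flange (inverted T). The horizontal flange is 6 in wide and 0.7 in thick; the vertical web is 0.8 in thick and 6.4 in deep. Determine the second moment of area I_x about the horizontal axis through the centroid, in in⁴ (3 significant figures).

Split into non-overlapping primitives; take the origin at the lower-left of the bounding box.
Flange: 6 × 0.7, A = 4.2 in², y = 0.35 in, Ī = 0.1715 in⁴.
Web: 0.8 × 6.4, A = 5.12 in², y = 3.9 in, Ī = 17.476 in⁴.
Centroid: ȳ = ΣA·y / ΣA = 2.3002 in.
Transfer each piece to the horizontal axis through the centroid using Ī + A·d² with d = y − 2.3002:
  flange: d = -1.9502 in → contributes +16.146 in⁴
  web: d = 1.5998 in → contributes +30.58 in⁴
Total I = 46.725 in⁴.

I_x ≈ 46.7 in⁴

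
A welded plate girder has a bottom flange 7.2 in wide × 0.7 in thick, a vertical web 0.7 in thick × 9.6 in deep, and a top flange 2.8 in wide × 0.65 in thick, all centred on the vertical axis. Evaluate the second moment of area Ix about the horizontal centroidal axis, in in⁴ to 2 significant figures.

Treat the section as a set of non-overlapping primitives; coordinates are from the bounding-box lower-left.
Bottom plate: 7.2 × 0.7, A = 5.04 in², y = 0.35 in, Ī = 0.2058 in⁴.
Web plate: 0.7 × 9.6, A = 6.72 in², y = 5.5 in, Ī = 51.61 in⁴.
Top plate: 2.8 × 0.65, A = 1.82 in², y = 10.63 in, Ī = 0.06408 in⁴.
Centroid: ȳ = ΣA·y / ΣA = 4.276 in.
Transfer each piece to the horizontal centroidal axis using Ī + A·d² with d = y − 4.276:
  bottom plate: d = -3.926 in → contributes +77.87 in⁴
  web plate: d = 1.224 in → contributes +61.69 in⁴
  top plate: d = 6.349 in → contributes +73.44 in⁴
Total I = 213 in⁴.

Ix ≈ 210 in⁴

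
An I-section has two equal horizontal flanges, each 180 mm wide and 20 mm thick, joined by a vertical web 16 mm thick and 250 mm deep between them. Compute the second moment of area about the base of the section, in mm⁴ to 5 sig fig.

I_base ≈ 3.8777 × 10⁸ mm⁴

Treat the section as a set of non-overlapping primitives; coordinates are from the bounding-box lower-left.
Bottom flange: 180 × 20, A = 3 600 mm², y = 10 mm, Ī = 120 000 mm⁴.
Web: 16 × 250, A = 4 000 mm², y = 145 mm, Ī = 20 833 333 mm⁴.
Top flange: 180 × 20, A = 3 600 mm², y = 280 mm, Ī = 120 000 mm⁴.
Transfer each piece to a horizontal axis along the bottom face using Ī + A·d² with d = y − 0:
  bottom flange: d = 10 mm → contributes +480 000 mm⁴
  web: d = 145 mm → contributes +104 933 333 mm⁴
  top flange: d = 280 mm → contributes +282 360 000 mm⁴
Total I = 387 773 333 mm⁴.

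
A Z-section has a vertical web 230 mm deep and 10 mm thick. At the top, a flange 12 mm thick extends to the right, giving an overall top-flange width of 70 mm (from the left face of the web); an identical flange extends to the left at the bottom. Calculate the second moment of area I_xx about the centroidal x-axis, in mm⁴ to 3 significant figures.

I_xx ≈ 2.73 × 10⁷ mm⁴

Break the section into simple shapes (no overlaps), measuring from the bottom-left corner of the bounding box.
Web: 10 × 230, A = 2 300 mm², y = 115 mm, Ī = 10 139 167 mm⁴.
Top flange (beyond web): 60 × 12, A = 720 mm², y = 224 mm, Ī = 8 640 mm⁴.
Bottom flange (beyond web): 60 × 12, A = 720 mm², y = 6 mm, Ī = 8 640 mm⁴.
Centroid: ȳ = ΣA·y / ΣA = 115 mm.
Transfer each piece to the centroidal x-axis using Ī + A·d² with d = y − 115:
  web: d = 0 mm → contributes +10 139 167 mm⁴
  top flange (beyond web): d = 109 mm → contributes +8 562 960 mm⁴
  bottom flange (beyond web): d = -109 mm → contributes +8 562 960 mm⁴
Total I = 27 265 087 mm⁴.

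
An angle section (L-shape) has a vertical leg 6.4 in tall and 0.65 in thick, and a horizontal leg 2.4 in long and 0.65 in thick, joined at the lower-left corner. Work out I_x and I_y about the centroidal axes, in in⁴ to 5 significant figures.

Decompose the section into non-overlapping parts with the origin at the bottom-left of its bounding rectangle.
Vertical leg: 0.65 × 6.4, A = 4.16 in², y = 3.2 in, Ī = 14.19947 in⁴.
Horizontal leg (remainder): 1.75 × 0.65, A = 1.1375 in², y = 0.325 in, Ī = 0.04004948 in⁴.
Centroid: ȳ = ΣA·y / ΣA = 2.582669 in.
Transfer each piece to the centroidal x-axis using Ī + A·d² with d = y − 2.582669:
  vertical leg: d = 0.6173313 in → contributes +15.78483 in⁴
  horizontal leg (remainder): d = -2.257669 in → contributes +5.837964 in⁴
Total I = 21.6228 in⁴.
For the y-axis: x̄ = 0.5826687 in.
Repeating about the centroidal y-axis gives I_y = 1.723048 in⁴.

I_x ≈ 21.623 in⁴, I_y ≈ 1.7230 in⁴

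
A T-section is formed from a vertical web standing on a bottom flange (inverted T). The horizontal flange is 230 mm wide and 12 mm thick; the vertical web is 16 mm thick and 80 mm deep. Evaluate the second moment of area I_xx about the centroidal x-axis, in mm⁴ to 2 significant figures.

Split into non-overlapping primitives; take the origin at the lower-left of the bounding box.
Flange: 230 × 12, A = 2 760 mm², y = 6 mm, Ī = 33 120 mm⁴.
Web: 16 × 80, A = 1 280 mm², y = 52 mm, Ī = 682 667 mm⁴.
Centroid: ȳ = ΣA·y / ΣA = 20.57 mm.
Transfer each piece to the centroidal x-axis using Ī + A·d² with d = y − 20.57:
  flange: d = -14.57 mm → contributes +619 369 mm⁴
  web: d = 31.43 mm → contributes +1 946 766 mm⁴
Total I = 2 566 134 mm⁴.

I_xx ≈ 2.6 × 10⁶ mm⁴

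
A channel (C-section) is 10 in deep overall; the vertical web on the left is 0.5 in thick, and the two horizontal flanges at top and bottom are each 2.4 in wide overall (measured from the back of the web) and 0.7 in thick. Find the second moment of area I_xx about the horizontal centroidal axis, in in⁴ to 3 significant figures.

Decompose the section into non-overlapping parts with the origin at the bottom-left of its bounding rectangle.
Web: 0.5 × 10, A = 5 in², y = 5 in, Ī = 41.667 in⁴.
Top flange (beyond web): 1.9 × 0.7, A = 1.33 in², y = 9.65 in, Ī = 0.054308 in⁴.
Bottom flange (beyond web): 1.9 × 0.7, A = 1.33 in², y = 0.35 in, Ī = 0.054308 in⁴.
By symmetry the centroid is at mid-height, ȳ = 5 in.
Transfer each piece to the horizontal centroidal axis using Ī + A·d² with d = y − 5:
  web: d = 0 in → contributes +41.667 in⁴
  top flange (beyond web): d = 4.65 in → contributes +28.812 in⁴
  bottom flange (beyond web): d = -4.65 in → contributes +28.812 in⁴
Total I = 99.291 in⁴.

I_xx ≈ 99.3 in⁴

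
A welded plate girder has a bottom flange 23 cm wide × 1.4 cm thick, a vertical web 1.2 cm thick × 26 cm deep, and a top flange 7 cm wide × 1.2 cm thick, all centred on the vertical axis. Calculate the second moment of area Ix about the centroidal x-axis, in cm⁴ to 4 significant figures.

Ix ≈ 7873 cm⁴

Split into non-overlapping primitives; take the origin at the lower-left of the bounding box.
Bottom plate: 23 × 1.4, A = 32.2 cm², y = 0.7 cm, Ī = 5.25933 cm⁴.
Web plate: 1.2 × 26, A = 31.2 cm², y = 14.4 cm, Ī = 1757.6 cm⁴.
Top plate: 7 × 1.2, A = 8.4 cm², y = 28 cm, Ī = 1.008 cm⁴.
Centroid: ȳ = ΣA·y / ΣA = 9.84708 cm.
Transfer each piece to the centroidal x-axis using Ī + A·d² with d = y − 9.84708:
  bottom plate: d = -9.14708 cm → contributes +2699.4 cm⁴
  web plate: d = 4.55292 cm → contributes +2404.35 cm⁴
  top plate: d = 18.1529 cm → contributes +2769.05 cm⁴
Total I = 7872.8 cm⁴.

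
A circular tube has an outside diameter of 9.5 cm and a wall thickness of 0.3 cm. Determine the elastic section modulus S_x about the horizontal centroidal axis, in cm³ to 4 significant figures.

Treat the section as a set of non-overlapping primitives; coordinates are from the bounding-box lower-left.
Outer circle: ⌀9.5, A = 70.8822 cm², y = 4.75 cm, Ī = 399.82 cm⁴.
Bore (subtracted): ⌀8.9, A = 62.2114 cm², y = 4.75 cm, Ī = 307.985 cm⁴.
By symmetry the centroid is at mid-height, ȳ = 4.75 cm.
All pieces are centred on the horizontal centroidal axis, so I = ΣĪ (holes subtracted) = 91.8346 cm⁴.
Extreme fibre distance c = 4.75 cm; S = I/c = 19.3336 cm³.

S_x ≈ 19.33 cm³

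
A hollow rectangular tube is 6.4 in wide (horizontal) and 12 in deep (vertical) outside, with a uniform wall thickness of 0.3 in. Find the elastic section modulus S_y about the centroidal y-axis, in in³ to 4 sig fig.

S_y ≈ 24.00 in³

Split into non-overlapping primitives; take the origin at the lower-left of the bounding box.
Outer rectangle: 6.4 × 12, A = 76.8 in², x = 3.2 in, Ī = 262.144 in⁴.
Inner void (subtracted): 5.8 × 11.4, A = 66.12 in², x = 3.2 in, Ī = 185.356 in⁴.
By symmetry the centroid is at mid-width, x̄ = 3.2 in.
All pieces are centred on the centroidal y-axis, so I = ΣĪ (holes subtracted) = 76.7876 in⁴.
Extreme fibre distance c = 3.2 in; S = I/c = 23.9961 in³.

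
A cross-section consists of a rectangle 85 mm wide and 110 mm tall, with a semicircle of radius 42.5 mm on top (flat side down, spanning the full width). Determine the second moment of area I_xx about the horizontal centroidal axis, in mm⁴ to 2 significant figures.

I_xx ≈ 2.1 × 10⁷ mm⁴

Treat the section as a set of non-overlapping primitives; coordinates are from the bounding-box lower-left.
Rectangular body: 85 × 110, A = 9 350 mm², y = 55 mm, Ī = 9 427 917 mm⁴.
Semicircular cap: semicircle r = 42.5, A = 2 837 mm², y = 128 mm, Ī = 358 086 mm⁴.
Centroid: ȳ = ΣA·y / ΣA = 72 mm.
Transfer each piece to the horizontal centroidal axis using Ī + A·d² with d = y − 72:
  rectangular body: d = -17 mm → contributes +12 131 178 mm⁴
  semicircular cap: d = 56.03 mm → contributes +9 266 533 mm⁴
Total I = 21 397 711 mm⁴.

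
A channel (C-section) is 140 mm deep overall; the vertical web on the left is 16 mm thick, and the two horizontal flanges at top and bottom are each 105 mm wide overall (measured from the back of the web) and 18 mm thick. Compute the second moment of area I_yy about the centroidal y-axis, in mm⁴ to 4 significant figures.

Treat the section as a set of non-overlapping primitives; coordinates are from the bounding-box lower-left.
Web: 16 × 140, A = 2 240 mm², x = 8 mm, Ī = 47786.7 mm⁴.
Top flange (beyond web): 89 × 18, A = 1 602 mm², x = 60.5 mm, Ī = 1 057 454 mm⁴.
Bottom flange (beyond web): 89 × 18, A = 1 602 mm², x = 60.5 mm, Ī = 1 057 454 mm⁴.
Centroid: x̄ = ΣA·x / ΣA = 38.8982 mm.
Transfer each piece to the centroidal y-axis using Ī + A·d² with d = x − 38.8982:
  web: d = -30.8982 mm → contributes +2 186 317 mm⁴
  top flange (beyond web): d = 21.6018 mm → contributes +1 805 005 mm⁴
  bottom flange (beyond web): d = 21.6018 mm → contributes +1 805 005 mm⁴
Total I = 5 796 326 mm⁴.

I_yy ≈ 5.796 × 10⁶ mm⁴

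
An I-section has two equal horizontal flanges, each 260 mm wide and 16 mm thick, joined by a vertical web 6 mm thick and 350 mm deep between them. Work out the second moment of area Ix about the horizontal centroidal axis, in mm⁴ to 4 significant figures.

Ix ≈ 3.002 × 10⁸ mm⁴

Treat the section as a set of non-overlapping primitives; coordinates are from the bounding-box lower-left.
Bottom flange: 260 × 16, A = 4 160 mm², y = 8 mm, Ī = 88746.7 mm⁴.
Web: 6 × 350, A = 2 100 mm², y = 191 mm, Ī = 21 437 500 mm⁴.
Top flange: 260 × 16, A = 4 160 mm², y = 374 mm, Ī = 88746.7 mm⁴.
By symmetry the centroid is at mid-height, ȳ = 191 mm.
Transfer each piece to the horizontal centroidal axis using Ī + A·d² with d = y − 191:
  bottom flange: d = -183 mm → contributes +139 402 987 mm⁴
  web: d = 0 mm → contributes +21 437 500 mm⁴
  top flange: d = 183 mm → contributes +139 402 987 mm⁴
Total I = 300 243 473 mm⁴.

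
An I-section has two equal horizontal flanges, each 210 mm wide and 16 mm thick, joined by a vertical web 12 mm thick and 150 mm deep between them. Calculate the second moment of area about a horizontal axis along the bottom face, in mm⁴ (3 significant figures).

I_base ≈ 1.20 × 10⁸ mm⁴

Split into non-overlapping primitives; take the origin at the lower-left of the bounding box.
Bottom flange: 210 × 16, A = 3 360 mm², y = 8 mm, Ī = 71 680 mm⁴.
Web: 12 × 150, A = 1 800 mm², y = 91 mm, Ī = 3 375 000 mm⁴.
Top flange: 210 × 16, A = 3 360 mm², y = 174 mm, Ī = 71 680 mm⁴.
Transfer each piece to the bottom edge using Ī + A·d² with d = y − 0:
  bottom flange: d = 8 mm → contributes +286 720 mm⁴
  web: d = 91 mm → contributes +18 280 800 mm⁴
  top flange: d = 174 mm → contributes +101 799 040 mm⁴
Total I = 120 366 560 mm⁴.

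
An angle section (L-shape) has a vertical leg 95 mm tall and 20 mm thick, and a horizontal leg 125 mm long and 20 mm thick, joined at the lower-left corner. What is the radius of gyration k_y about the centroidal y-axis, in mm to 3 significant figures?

k_y ≈ 38.4 mm

Treat the section as a set of non-overlapping primitives; coordinates are from the bounding-box lower-left.
Vertical leg: 20 × 95, A = 1 900 mm², x = 10 mm, Ī = 63 333 mm⁴.
Horizontal leg (remainder): 105 × 20, A = 2 100 mm², x = 72.5 mm, Ī = 1 929 375 mm⁴.
Centroid: x̄ = ΣA·x / ΣA = 42.813 mm.
Transfer each piece to the centroidal y-axis using Ī + A·d² with d = x − 42.813:
  vertical leg: d = -32.813 mm → contributes +2 108 988 mm⁴
  horizontal leg (remainder): d = 29.688 mm → contributes +3 780 205 mm⁴
Total I = 5 889 193 mm⁴.
Radius of gyration: k = √(I/A) = √(5 889 193 / 4 000) = 38.371 mm.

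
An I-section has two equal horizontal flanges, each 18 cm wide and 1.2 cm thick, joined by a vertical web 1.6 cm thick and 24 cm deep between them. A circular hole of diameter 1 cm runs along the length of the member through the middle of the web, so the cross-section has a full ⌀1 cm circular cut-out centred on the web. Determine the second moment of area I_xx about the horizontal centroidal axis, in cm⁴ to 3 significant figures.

I_xx ≈ 8710 cm⁴

Break the section into simple shapes (no overlaps), measuring from the bottom-left corner of the bounding box.
Bottom flange: 18 × 1.2, A = 21.6 cm², y = 0.6 cm, Ī = 2.592 cm⁴.
Web: 1.6 × 24, A = 38.4 cm², y = 13.2 cm, Ī = 1843.2 cm⁴.
Top flange: 18 × 1.2, A = 21.6 cm², y = 25.8 cm, Ī = 2.592 cm⁴.
Hole (subtracted): ⌀1, A = 0.7854 cm², y = 13.2 cm, Ī = 0.049087 cm⁴.
By symmetry the centroid is at mid-height, ȳ = 13.2 cm.
Transfer each piece to the horizontal centroidal axis using Ī + A·d² with d = y − 13.2:
  bottom flange: d = -12.6 cm → contributes +3431.8 cm⁴
  web: d = 0 cm → contributes +1843.2 cm⁴
  top flange: d = 12.6 cm → contributes +3431.8 cm⁴
  hole: d = 0 cm → contributes −0.049087 cm⁴
Total I = 8706.8 cm⁴.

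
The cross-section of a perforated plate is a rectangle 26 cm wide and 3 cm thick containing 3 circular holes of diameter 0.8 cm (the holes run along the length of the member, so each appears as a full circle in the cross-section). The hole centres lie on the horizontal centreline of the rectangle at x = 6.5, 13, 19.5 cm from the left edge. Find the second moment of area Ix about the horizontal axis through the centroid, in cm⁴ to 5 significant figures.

Decompose the section into non-overlapping parts with the origin at the bottom-left of its bounding rectangle.
Plate: 26 × 3, A = 78 cm², y = 1.5 cm, Ī = 58.5 cm⁴.
Hole 1 (subtracted): ⌀0.8, A = 0.5026548 cm², y = 1.5 cm, Ī = 0.02010619 cm⁴.
Hole 2 (subtracted): ⌀0.8, A = 0.5026548 cm², y = 1.5 cm, Ī = 0.02010619 cm⁴.
Hole 3 (subtracted): ⌀0.8, A = 0.5026548 cm², y = 1.5 cm, Ī = 0.02010619 cm⁴.
By symmetry the centroid is at mid-height, ȳ = 1.5 cm.
All pieces are centred on the horizontal axis through the centroid, so I = ΣĪ (holes subtracted) = 58.43968 cm⁴.

Ix ≈ 58.440 cm⁴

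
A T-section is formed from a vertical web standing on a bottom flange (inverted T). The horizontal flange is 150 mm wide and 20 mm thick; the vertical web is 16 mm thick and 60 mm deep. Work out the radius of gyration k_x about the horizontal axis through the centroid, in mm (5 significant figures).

k_x ≈ 19.795 mm

Decompose the section into non-overlapping parts with the origin at the bottom-left of its bounding rectangle.
Flange: 150 × 20, A = 3 000 mm², y = 10 mm, Ī = 100 000 mm⁴.
Web: 16 × 60, A = 960 mm², y = 50 mm, Ī = 288 000 mm⁴.
Centroid: ȳ = ΣA·y / ΣA = 19.69697 mm.
Transfer each piece to the horizontal axis through the centroid using Ī + A·d² with d = y − 19.69697:
  flange: d = -9.69697 mm → contributes +382093.7 mm⁴
  web: d = 30.30303 mm → contributes +1 169 543 mm⁴
Total I = 1 551 636 mm⁴.
Radius of gyration: k = √(I/A) = √(1 551 636 / 3 960) = 19.79463 mm.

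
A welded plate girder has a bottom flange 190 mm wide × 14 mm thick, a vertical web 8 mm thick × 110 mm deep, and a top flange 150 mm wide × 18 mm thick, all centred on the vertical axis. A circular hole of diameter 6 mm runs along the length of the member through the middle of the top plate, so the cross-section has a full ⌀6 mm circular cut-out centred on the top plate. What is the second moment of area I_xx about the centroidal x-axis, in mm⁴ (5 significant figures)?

Treat the section as a set of non-overlapping primitives; coordinates are from the bounding-box lower-left.
Bottom plate: 190 × 14, A = 2 660 mm², y = 7 mm, Ī = 43446.67 mm⁴.
Web plate: 8 × 110, A = 880 mm², y = 69 mm, Ī = 887333.3 mm⁴.
Top plate: 150 × 18, A = 2 700 mm², y = 133 mm, Ī = 72 900 mm⁴.
Hole (subtracted): ⌀6, A = 28.27433 mm², y = 133 mm, Ī = 63.61725 mm⁴.
Centroid: ȳ = ΣA·y / ΣA = 69.97726 mm.
Transfer each piece to the centroidal x-axis using Ī + A·d² with d = y − 69.97726:
  bottom plate: d = -62.97726 mm → contributes +10 593 365 mm⁴
  web plate: d = -0.9772554 mm → contributes +888173.8 mm⁴
  top plate: d = 63.02274 mm → contributes +10 796 939 mm⁴
  hole: d = 63.02274 mm → contributes −112365.5 mm⁴
Total I = 22 166 112 mm⁴.

I_xx ≈ 2.2166 × 10⁷ mm⁴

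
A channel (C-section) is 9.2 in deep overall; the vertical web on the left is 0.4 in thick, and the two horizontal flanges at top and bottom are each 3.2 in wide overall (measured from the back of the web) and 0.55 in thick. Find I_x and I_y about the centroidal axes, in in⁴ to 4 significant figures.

Break the section into simple shapes (no overlaps), measuring from the bottom-left corner of the bounding box.
Web: 0.4 × 9.2, A = 3.68 in², y = 4.6 in, Ī = 25.9563 in⁴.
Top flange (beyond web): 2.8 × 0.55, A = 1.54 in², y = 8.925 in, Ī = 0.0388208 in⁴.
Bottom flange (beyond web): 2.8 × 0.55, A = 1.54 in², y = 0.275 in, Ī = 0.0388208 in⁴.
By symmetry the centroid is at mid-height, ȳ = 4.6 in.
Transfer each piece to the centroidal x-axis using Ī + A·d² with d = y − 4.6:
  web: d = 0 in → contributes +25.9563 in⁴
  top flange (beyond web): d = 4.325 in → contributes +28.8455 in⁴
  bottom flange (beyond web): d = -4.325 in → contributes +28.8455 in⁴
Total I = 83.6472 in⁴.
For the y-axis: x̄ = 0.928994 in.
Repeating about the centroidal y-axis gives I_y = 6.35365 in⁴.

I_x ≈ 83.65 in⁴, I_y ≈ 6.354 in⁴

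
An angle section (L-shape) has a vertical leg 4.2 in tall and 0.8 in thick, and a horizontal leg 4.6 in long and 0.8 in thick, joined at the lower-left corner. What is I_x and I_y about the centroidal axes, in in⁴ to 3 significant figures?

I_x ≈ 9.71 in⁴, I_y ≈ 12.3 in⁴

Treat the section as a set of non-overlapping primitives; coordinates are from the bounding-box lower-left.
Vertical leg: 0.8 × 4.2, A = 3.36 in², y = 2.1 in, Ī = 4.9392 in⁴.
Horizontal leg (remainder): 3.8 × 0.8, A = 3.04 in², y = 0.4 in, Ī = 0.16213 in⁴.
Centroid: ȳ = ΣA·y / ΣA = 1.2925 in.
Transfer each piece to the centroidal x-axis using Ī + A·d² with d = y − 1.2925:
  vertical leg: d = 0.8075 in → contributes +7.1301 in⁴
  horizontal leg (remainder): d = -0.8925 in → contributes +2.5837 in⁴
Total I = 9.7138 in⁴.
For the y-axis: x̄ = 1.4925 in.
Repeating about the centroidal y-axis gives I_y = 12.28 in⁴.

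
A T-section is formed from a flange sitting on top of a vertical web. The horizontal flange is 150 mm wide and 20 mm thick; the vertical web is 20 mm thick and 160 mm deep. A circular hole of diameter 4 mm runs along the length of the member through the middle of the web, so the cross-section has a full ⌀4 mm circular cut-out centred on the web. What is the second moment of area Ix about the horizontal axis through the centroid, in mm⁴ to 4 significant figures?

Ix ≈ 1.944 × 10⁷ mm⁴

Split into non-overlapping primitives; take the origin at the lower-left of the bounding box.
Flange: 150 × 20, A = 3 000 mm², y = 170 mm, Ī = 100 000 mm⁴.
Web: 20 × 160, A = 3 200 mm², y = 80 mm, Ī = 6 826 667 mm⁴.
Hole (subtracted): ⌀4, A = 12.5664 mm², y = 80 mm, Ī = 12.5664 mm⁴.
Centroid: ȳ = ΣA·y / ΣA = 123.637 mm.
Transfer each piece to the horizontal axis through the centroid using Ī + A·d² with d = y − 123.637:
  flange: d = 46.3632 mm → contributes +6 548 630 mm⁴
  web: d = -43.6368 mm → contributes +12 920 021 mm⁴
  hole: d = -43.6368 mm → contributes −23941.1 mm⁴
Total I = 19 444 710 mm⁴.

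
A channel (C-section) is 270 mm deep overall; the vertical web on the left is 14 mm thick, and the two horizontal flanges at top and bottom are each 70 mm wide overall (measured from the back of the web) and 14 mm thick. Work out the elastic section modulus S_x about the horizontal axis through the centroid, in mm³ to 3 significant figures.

S_x ≈ 3.61 × 10⁵ mm³

Decompose the section into non-overlapping parts with the origin at the bottom-left of its bounding rectangle.
Web: 14 × 270, A = 3 780 mm², y = 135 mm, Ī = 22 963 500 mm⁴.
Top flange (beyond web): 56 × 14, A = 784 mm², y = 263 mm, Ī = 12 805 mm⁴.
Bottom flange (beyond web): 56 × 14, A = 784 mm², y = 7 mm, Ī = 12 805 mm⁴.
By symmetry the centroid is at mid-height, ȳ = 135 mm.
Transfer each piece to the horizontal axis through the centroid using Ī + A·d² with d = y − 135:
  web: d = 0 mm → contributes +22 963 500 mm⁴
  top flange (beyond web): d = 128 mm → contributes +12 857 861 mm⁴
  bottom flange (beyond web): d = -128 mm → contributes +12 857 861 mm⁴
Total I = 48 679 223 mm⁴.
Extreme fibre distance c = 135 mm; S = I/c = 360 587 mm³.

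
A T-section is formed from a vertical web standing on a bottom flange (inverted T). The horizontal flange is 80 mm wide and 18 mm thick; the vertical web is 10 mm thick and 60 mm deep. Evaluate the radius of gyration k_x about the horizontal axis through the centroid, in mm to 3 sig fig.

k_x ≈ 20.6 mm

Decompose the section into non-overlapping parts with the origin at the bottom-left of its bounding rectangle.
Flange: 80 × 18, A = 1 440 mm², y = 9 mm, Ī = 38 880 mm⁴.
Web: 10 × 60, A = 600 mm², y = 48 mm, Ī = 180 000 mm⁴.
Centroid: ȳ = ΣA·y / ΣA = 20.471 mm.
Transfer each piece to the horizontal axis through the centroid using Ī + A·d² with d = y − 20.471:
  flange: d = -11.471 mm → contributes +228 347 mm⁴
  web: d = 27.529 mm → contributes +634 721 mm⁴
Total I = 863 068 mm⁴.
Radius of gyration: k = √(I/A) = √(863 068 / 2 040) = 20.569 mm.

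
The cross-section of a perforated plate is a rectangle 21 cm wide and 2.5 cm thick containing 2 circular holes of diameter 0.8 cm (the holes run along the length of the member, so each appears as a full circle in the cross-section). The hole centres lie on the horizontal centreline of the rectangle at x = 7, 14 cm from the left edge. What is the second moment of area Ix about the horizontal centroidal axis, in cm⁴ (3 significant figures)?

Ix ≈ 27.3 cm⁴

Decompose the section into non-overlapping parts with the origin at the bottom-left of its bounding rectangle.
Plate: 21 × 2.5, A = 52.5 cm², y = 1.25 cm, Ī = 27.344 cm⁴.
Hole 1 (subtracted): ⌀0.8, A = 0.50265 cm², y = 1.25 cm, Ī = 0.020106 cm⁴.
Hole 2 (subtracted): ⌀0.8, A = 0.50265 cm², y = 1.25 cm, Ī = 0.020106 cm⁴.
By symmetry the centroid is at mid-height, ȳ = 1.25 cm.
All pieces are centred on the horizontal centroidal axis, so I = ΣĪ (holes subtracted) = 27.304 cm⁴.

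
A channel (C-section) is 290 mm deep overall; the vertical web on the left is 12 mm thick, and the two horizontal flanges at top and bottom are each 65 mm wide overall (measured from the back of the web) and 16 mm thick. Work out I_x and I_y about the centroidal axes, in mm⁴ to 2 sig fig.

Split into non-overlapping primitives; take the origin at the lower-left of the bounding box.
Web: 12 × 290, A = 3 480 mm², y = 145 mm, Ī = 24 389 000 mm⁴.
Top flange (beyond web): 53 × 16, A = 848 mm², y = 282 mm, Ī = 18 091 mm⁴.
Bottom flange (beyond web): 53 × 16, A = 848 mm², y = 8 mm, Ī = 18 091 mm⁴.
By symmetry the centroid is at mid-height, ȳ = 145 mm.
Transfer each piece to the centroidal x-axis using Ī + A·d² with d = y − 145:
  web: d = 0 mm → contributes +24 389 000 mm⁴
  top flange (beyond web): d = 137 mm → contributes +15 934 203 mm⁴
  bottom flange (beyond web): d = -137 mm → contributes +15 934 203 mm⁴
Total I = 56 257 405 mm⁴.
For the y-axis: x̄ = 16.65 mm.
Repeating about the centroidal y-axis gives I_y = 1 643 184 mm⁴.

I_x ≈ 5.6 × 10⁷ mm⁴, I_y ≈ 1.6 × 10⁶ mm⁴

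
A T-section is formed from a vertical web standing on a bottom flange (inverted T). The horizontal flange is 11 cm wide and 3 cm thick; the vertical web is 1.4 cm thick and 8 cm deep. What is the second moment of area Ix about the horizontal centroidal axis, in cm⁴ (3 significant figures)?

Decompose the section into non-overlapping parts with the origin at the bottom-left of its bounding rectangle.
Flange: 11 × 3, A = 33 cm², y = 1.5 cm, Ī = 24.75 cm⁴.
Web: 1.4 × 8, A = 11.2 cm², y = 7 cm, Ī = 59.733 cm⁴.
Centroid: ȳ = ΣA·y / ΣA = 2.8937 cm.
Transfer each piece to the horizontal centroidal axis using Ī + A·d² with d = y − 2.8937:
  flange: d = -1.3937 cm → contributes +88.846 cm⁴
  web: d = 4.1063 cm → contributes +248.59 cm⁴
Total I = 337.43 cm⁴.

Ix ≈ 337 cm⁴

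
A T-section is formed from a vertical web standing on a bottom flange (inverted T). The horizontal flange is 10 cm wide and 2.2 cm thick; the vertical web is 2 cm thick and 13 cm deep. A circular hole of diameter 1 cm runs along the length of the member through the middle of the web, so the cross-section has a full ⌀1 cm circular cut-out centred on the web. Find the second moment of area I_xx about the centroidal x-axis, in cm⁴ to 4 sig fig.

Break the section into simple shapes (no overlaps), measuring from the bottom-left corner of the bounding box.
Flange: 10 × 2.2, A = 22 cm², y = 1.1 cm, Ī = 8.87333 cm⁴.
Web: 2 × 13, A = 26 cm², y = 8.7 cm, Ī = 366.167 cm⁴.
Hole (subtracted): ⌀1, A = 0.785398 cm², y = 8.7 cm, Ī = 0.0490874 cm⁴.
Centroid: ȳ = ΣA·y / ΣA = 5.15872 cm.
Transfer each piece to the centroidal x-axis using Ī + A·d² with d = y − 5.15872:
  flange: d = -4.05872 cm → contributes +371.284 cm⁴
  web: d = 3.54128 cm → contributes +692.223 cm⁴
  hole: d = 3.54128 cm → contributes −9.89849 cm⁴
Total I = 1053.61 cm⁴.

I_xx ≈ 1054 cm⁴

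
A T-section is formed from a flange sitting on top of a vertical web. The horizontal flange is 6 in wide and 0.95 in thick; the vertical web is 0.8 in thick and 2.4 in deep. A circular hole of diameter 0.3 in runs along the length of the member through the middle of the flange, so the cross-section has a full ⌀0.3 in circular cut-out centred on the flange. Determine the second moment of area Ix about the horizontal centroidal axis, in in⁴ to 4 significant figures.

Break the section into simple shapes (no overlaps), measuring from the bottom-left corner of the bounding box.
Flange: 6 × 0.95, A = 5.7 in², y = 2.875 in, Ī = 0.428688 in⁴.
Web: 0.8 × 2.4, A = 1.92 in², y = 1.2 in, Ī = 0.9216 in⁴.
Hole (subtracted): ⌀0.3, A = 0.0706858 in², y = 2.875 in, Ī = 0.000397608 in⁴.
Centroid: ȳ = ΣA·y / ΣA = 2.449 in.
Transfer each piece to the horizontal centroidal axis using Ī + A·d² with d = y − 2.449:
  flange: d = 0.425999 in → contributes +1.4631 in⁴
  web: d = -1.249 in → contributes +3.91681 in⁴
  hole: d = 0.425999 in → contributes −0.0132253 in⁴
Total I = 5.36668 in⁴.

Ix ≈ 5.367 in⁴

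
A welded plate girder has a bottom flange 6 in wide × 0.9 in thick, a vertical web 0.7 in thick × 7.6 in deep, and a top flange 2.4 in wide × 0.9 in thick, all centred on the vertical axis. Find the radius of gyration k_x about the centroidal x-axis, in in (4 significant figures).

k_x ≈ 3.389 in

Treat the section as a set of non-overlapping primitives; coordinates are from the bounding-box lower-left.
Bottom plate: 6 × 0.9, A = 5.4 in², y = 0.45 in, Ī = 0.3645 in⁴.
Web plate: 0.7 × 7.6, A = 5.32 in², y = 4.7 in, Ī = 25.6069 in⁴.
Top plate: 2.4 × 0.9, A = 2.16 in², y = 8.95 in, Ī = 0.1458 in⁴.
Centroid: ȳ = ΣA·y / ΣA = 3.6309 in.
Transfer each piece to the centroidal x-axis using Ī + A·d² with d = y − 3.6309:
  bottom plate: d = -3.1809 in → contributes +55.0024 in⁴
  web plate: d = 1.0691 in → contributes +31.6876 in⁴
  top plate: d = 5.3191 in → contributes +61.2583 in⁴
Total I = 147.948 in⁴.
Radius of gyration: k = √(I/A) = √(147.948 / 12.88) = 3.3892 in.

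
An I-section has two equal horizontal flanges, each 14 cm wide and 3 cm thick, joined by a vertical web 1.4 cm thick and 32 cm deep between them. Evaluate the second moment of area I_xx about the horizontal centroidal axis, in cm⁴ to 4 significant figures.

I_xx ≈ 2.961 × 10⁴ cm⁴

Treat the section as a set of non-overlapping primitives; coordinates are from the bounding-box lower-left.
Bottom flange: 14 × 3, A = 42 cm², y = 1.5 cm, Ī = 31.5 cm⁴.
Web: 1.4 × 32, A = 44.8 cm², y = 19 cm, Ī = 3822.93 cm⁴.
Top flange: 14 × 3, A = 42 cm², y = 36.5 cm, Ī = 31.5 cm⁴.
By symmetry the centroid is at mid-height, ȳ = 19 cm.
Transfer each piece to the horizontal centroidal axis using Ī + A·d² with d = y − 19:
  bottom flange: d = -17.5 cm → contributes +12 894 cm⁴
  web: d = 0 cm → contributes +3822.93 cm⁴
  top flange: d = 17.5 cm → contributes +12 894 cm⁴
Total I = 29610.9 cm⁴.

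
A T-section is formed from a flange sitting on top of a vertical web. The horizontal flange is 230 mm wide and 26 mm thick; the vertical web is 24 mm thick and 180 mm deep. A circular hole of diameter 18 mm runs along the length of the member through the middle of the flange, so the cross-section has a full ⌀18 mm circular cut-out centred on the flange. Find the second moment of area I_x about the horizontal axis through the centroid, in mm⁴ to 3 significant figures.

Treat the section as a set of non-overlapping primitives; coordinates are from the bounding-box lower-left.
Flange: 230 × 26, A = 5 980 mm², y = 193 mm, Ī = 336 873 mm⁴.
Web: 24 × 180, A = 4 320 mm², y = 90 mm, Ī = 11 664 000 mm⁴.
Hole (subtracted): ⌀18, A = 254.47 mm², y = 193 mm, Ī = 5 153 mm⁴.
Centroid: ȳ = ΣA·y / ΣA = 148.71 mm.
Transfer each piece to the horizontal axis through the centroid using Ī + A·d² with d = y − 148.71:
  flange: d = 44.294 mm → contributes +12 069 556 mm⁴
  web: d = -58.706 mm → contributes +26 552 260 mm⁴
  hole: d = 44.294 mm → contributes −504 418 mm⁴
Total I = 38 117 398 mm⁴.

I_x ≈ 3.81 × 10⁷ mm⁴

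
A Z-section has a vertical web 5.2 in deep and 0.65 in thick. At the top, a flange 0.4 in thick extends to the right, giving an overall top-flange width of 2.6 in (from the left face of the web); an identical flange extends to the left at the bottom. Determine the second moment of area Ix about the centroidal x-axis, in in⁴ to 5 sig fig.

Treat the section as a set of non-overlapping primitives; coordinates are from the bounding-box lower-left.
Web: 0.65 × 5.2, A = 3.38 in², y = 2.6 in, Ī = 7.616267 in⁴.
Top flange (beyond web): 1.95 × 0.4, A = 0.78 in², y = 5 in, Ī = 0.0104 in⁴.
Bottom flange (beyond web): 1.95 × 0.4, A = 0.78 in², y = 0.2 in, Ī = 0.0104 in⁴.
Centroid: ȳ = ΣA·y / ΣA = 2.6 in.
Transfer each piece to the centroidal x-axis using Ī + A·d² with d = y − 2.6:
  web: d = 0 in → contributes +7.616267 in⁴
  top flange (beyond web): d = 2.4 in → contributes +4.5032 in⁴
  bottom flange (beyond web): d = -2.4 in → contributes +4.5032 in⁴
Total I = 16.62267 in⁴.

Ix ≈ 16.623 in⁴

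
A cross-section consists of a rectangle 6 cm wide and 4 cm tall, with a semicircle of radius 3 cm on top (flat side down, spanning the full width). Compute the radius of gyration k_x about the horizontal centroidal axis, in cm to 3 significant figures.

Break the section into simple shapes (no overlaps), measuring from the bottom-left corner of the bounding box.
Rectangular body: 6 × 4, A = 24 cm², y = 2 cm, Ī = 32 cm⁴.
Semicircular cap: semicircle r = 3, A = 14.137 cm², y = 5.2732 cm, Ī = 8.8903 cm⁴.
Centroid: ȳ = ΣA·y / ΣA = 3.2134 cm.
Transfer each piece to the horizontal centroidal axis using Ī + A·d² with d = y − 3.2134:
  rectangular body: d = -1.2134 cm → contributes +67.334 cm⁴
  semicircular cap: d = 2.0599 cm → contributes +68.875 cm⁴
Total I = 136.21 cm⁴.
Radius of gyration: k = √(I/A) = √(136.21 / 38.137) = 1.8899 cm.

k_x ≈ 1.89 cm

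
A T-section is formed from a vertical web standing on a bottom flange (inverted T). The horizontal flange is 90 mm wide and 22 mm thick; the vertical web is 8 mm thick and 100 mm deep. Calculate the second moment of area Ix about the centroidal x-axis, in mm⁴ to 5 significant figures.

Decompose the section into non-overlapping parts with the origin at the bottom-left of its bounding rectangle.
Flange: 90 × 22, A = 1 980 mm², y = 11 mm, Ī = 79 860 mm⁴.
Web: 8 × 100, A = 800 mm², y = 72 mm, Ī = 666666.7 mm⁴.
Centroid: ȳ = ΣA·y / ΣA = 28.55396 mm.
Transfer each piece to the centroidal x-axis using Ī + A·d² with d = y − 28.55396:
  flange: d = -17.55396 mm → contributes +689 980 mm⁴
  web: d = 43.44604 mm → contributes +2 176 714 mm⁴
Total I = 2 866 694 mm⁴.

Ix ≈ 2.8667 × 10⁶ mm⁴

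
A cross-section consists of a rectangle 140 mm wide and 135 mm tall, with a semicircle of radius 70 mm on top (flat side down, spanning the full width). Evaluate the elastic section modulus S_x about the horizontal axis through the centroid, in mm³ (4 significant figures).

Decompose the section into non-overlapping parts with the origin at the bottom-left of its bounding rectangle.
Rectangular body: 140 × 135, A = 18 900 mm², y = 67.5 mm, Ī = 28 704 375 mm⁴.
Semicircular cap: semicircle r = 70, A = 7696.9 mm², y = 164.709 mm, Ī = 2 635 265 mm⁴.
Centroid: ȳ = ΣA·y / ΣA = 95.6314 mm.
Transfer each piece to the horizontal axis through the centroid using Ī + A·d² with d = y − 95.6314:
  rectangular body: d = -28.1314 mm → contributes +43 661 354 mm⁴
  semicircular cap: d = 69.0775 mm → contributes +39 362 625 mm⁴
Total I = 83 023 979 mm⁴.
Extreme fibre distance c = 109.369 mm; S = I/c = 759 121 mm³.

S_x ≈ 7.591 × 10⁵ mm³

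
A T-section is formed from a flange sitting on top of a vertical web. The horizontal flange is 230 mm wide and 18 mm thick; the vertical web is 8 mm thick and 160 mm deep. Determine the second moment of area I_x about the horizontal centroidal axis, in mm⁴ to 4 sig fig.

Treat the section as a set of non-overlapping primitives; coordinates are from the bounding-box lower-left.
Flange: 230 × 18, A = 4 140 mm², y = 169 mm, Ī = 111 780 mm⁴.
Web: 8 × 160, A = 1 280 mm², y = 80 mm, Ī = 2 730 667 mm⁴.
Centroid: ȳ = ΣA·y / ΣA = 147.982 mm.
Transfer each piece to the horizontal centroidal axis using Ī + A·d² with d = y − 147.982:
  flange: d = 21.0185 mm → contributes +1 940 730 mm⁴
  web: d = -67.9815 mm → contributes +8 646 175 mm⁴
Total I = 10 586 905 mm⁴.

I_x ≈ 1.059 × 10⁷ mm⁴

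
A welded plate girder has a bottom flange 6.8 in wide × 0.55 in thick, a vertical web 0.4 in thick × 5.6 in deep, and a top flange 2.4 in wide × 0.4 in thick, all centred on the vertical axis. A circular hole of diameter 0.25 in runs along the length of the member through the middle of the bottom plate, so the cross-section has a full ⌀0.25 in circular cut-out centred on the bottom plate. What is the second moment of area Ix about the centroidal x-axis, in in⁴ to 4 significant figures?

Decompose the section into non-overlapping parts with the origin at the bottom-left of its bounding rectangle.
Bottom plate: 6.8 × 0.55, A = 3.74 in², y = 0.275 in, Ī = 0.0942792 in⁴.
Web plate: 0.4 × 5.6, A = 2.24 in², y = 3.35 in, Ī = 5.85387 in⁴.
Top plate: 2.4 × 0.4, A = 0.96 in², y = 6.35 in, Ī = 0.0128 in⁴.
Hole (subtracted): ⌀0.25, A = 0.0490874 in², y = 0.275 in, Ī = 0.000191748 in⁴.
Centroid: ȳ = ΣA·y / ΣA = 2.12091 in.
Transfer each piece to the centroidal x-axis using Ī + A·d² with d = y − 2.12091:
  bottom plate: d = -1.84591 in → contributes +12.8379 in⁴
  web plate: d = 1.22909 in → contributes +9.23775 in⁴
  top plate: d = 4.22909 in → contributes +17.1826 in⁴
  hole: d = -1.84591 in → contributes −0.167451 in⁴
Total I = 39.0908 in⁴.

Ix ≈ 39.09 in⁴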